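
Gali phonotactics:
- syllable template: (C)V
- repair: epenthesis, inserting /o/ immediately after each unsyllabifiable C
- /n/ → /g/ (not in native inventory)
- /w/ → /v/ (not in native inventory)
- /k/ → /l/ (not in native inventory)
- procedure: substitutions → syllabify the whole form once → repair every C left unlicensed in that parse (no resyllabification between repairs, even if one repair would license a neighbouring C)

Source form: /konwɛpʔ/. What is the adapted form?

Substitution: /k/ → /l/, /n/ → /g/, /w/ → /v/, giving /logvɛpʔ/.
Syllabifying with onset maximization leaves /g/, /p/, /ʔ/ stranded (no codas are permitted; onsets are limited to one consonant).
Each unlicensed consonant becomes the onset of a new syllable: /g/ → /go/, /p/ → /po/, /ʔ/ → /ʔo/.

logovɛpoʔo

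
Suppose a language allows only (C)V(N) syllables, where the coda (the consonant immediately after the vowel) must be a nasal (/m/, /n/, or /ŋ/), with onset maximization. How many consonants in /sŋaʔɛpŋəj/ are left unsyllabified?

Under (C)V(N), the unsyllabifiable consonants are /s/, /p/, /j/ (only a nasal (/m/, /n/, or /ŋ/) is licensed in coda position; onsets are limited to one consonant).

3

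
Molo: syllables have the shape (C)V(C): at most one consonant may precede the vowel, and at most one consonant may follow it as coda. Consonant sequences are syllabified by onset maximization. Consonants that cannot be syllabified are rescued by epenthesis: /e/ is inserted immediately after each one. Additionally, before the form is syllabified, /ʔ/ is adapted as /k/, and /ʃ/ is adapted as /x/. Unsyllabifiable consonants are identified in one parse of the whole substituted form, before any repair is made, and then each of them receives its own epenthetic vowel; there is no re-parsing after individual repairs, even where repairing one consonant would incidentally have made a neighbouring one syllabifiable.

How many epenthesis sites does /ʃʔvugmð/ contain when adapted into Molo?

4

After substitution the input is /xkvugmð/.
The unsyllabifiable consonants are /x/, /k/, /m/, /ð/; each receives one epenthetic vowel.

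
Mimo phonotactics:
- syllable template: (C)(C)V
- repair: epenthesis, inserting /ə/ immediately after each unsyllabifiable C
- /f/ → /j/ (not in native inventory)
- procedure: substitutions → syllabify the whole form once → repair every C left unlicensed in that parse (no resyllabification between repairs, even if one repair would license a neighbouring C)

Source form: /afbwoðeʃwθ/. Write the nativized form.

Substitution: /f/ → /j/, giving /ajbwoðeʃwθ/.
Syllabifying with onset maximization leaves /j/, /ʃ/, /w/, /θ/ stranded (no codas are permitted; onsets may contain at most 2 consonants).
Each unlicensed consonant becomes the onset of a new syllable: /j/ → /jə/, /ʃ/ → /ʃə/, /w/ → /wə/, /θ/ → /θə/.

ajəbwoðeʃəwəθə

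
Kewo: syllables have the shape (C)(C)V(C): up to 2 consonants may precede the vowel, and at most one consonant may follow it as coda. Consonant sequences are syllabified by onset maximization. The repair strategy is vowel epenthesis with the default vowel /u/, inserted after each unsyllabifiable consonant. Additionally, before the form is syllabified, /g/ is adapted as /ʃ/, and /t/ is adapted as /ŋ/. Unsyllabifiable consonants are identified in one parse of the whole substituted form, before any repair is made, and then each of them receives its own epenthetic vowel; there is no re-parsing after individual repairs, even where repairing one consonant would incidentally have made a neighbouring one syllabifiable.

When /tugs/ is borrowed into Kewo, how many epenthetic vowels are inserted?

After substitution the input is /ŋuʃs/.
The unsyllabifiable consonants are /s/; each receives one epenthetic vowel.

1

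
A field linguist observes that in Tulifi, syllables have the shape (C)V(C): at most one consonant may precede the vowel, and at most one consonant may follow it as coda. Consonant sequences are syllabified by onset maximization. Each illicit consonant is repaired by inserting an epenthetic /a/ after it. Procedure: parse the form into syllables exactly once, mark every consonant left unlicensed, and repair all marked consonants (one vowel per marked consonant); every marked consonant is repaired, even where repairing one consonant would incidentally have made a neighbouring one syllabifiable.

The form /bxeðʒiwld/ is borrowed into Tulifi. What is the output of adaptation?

baxeðʒiwlada

Under (C)V(C), the unsyllabifiable consonants are /b/, /l/, /d/ (at most one coda consonant is licensed; onsets are limited to one consonant).
Each unlicensed consonant becomes the onset of a new syllable: /b/ → /ba/, /l/ → /la/, /d/ → /da/.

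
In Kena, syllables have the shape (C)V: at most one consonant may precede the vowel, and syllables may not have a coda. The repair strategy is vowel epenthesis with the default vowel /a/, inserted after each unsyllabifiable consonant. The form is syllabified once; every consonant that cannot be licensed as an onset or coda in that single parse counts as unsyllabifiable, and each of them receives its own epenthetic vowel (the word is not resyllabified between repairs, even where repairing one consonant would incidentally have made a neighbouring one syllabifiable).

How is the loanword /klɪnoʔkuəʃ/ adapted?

Syllabifying with onset maximization leaves /k/, /ʔ/, /ʃ/ stranded (no codas are permitted; onsets are limited to one consonant).
Inserting the epenthetic vowel yields /k/ → /ka/, /ʔ/ → /ʔa/, /ʃ/ → /ʃa/.

kalɪnoʔakuəʃa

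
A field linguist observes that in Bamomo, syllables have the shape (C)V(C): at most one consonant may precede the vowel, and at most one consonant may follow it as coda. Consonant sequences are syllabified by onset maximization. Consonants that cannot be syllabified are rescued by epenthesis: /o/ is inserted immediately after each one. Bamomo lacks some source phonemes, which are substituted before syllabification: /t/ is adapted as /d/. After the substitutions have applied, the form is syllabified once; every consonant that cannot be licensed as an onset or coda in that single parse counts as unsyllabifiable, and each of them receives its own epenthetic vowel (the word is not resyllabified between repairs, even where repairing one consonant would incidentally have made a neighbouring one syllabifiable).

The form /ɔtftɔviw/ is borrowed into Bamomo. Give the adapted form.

Substitution: /t/ → /d/, giving /ɔdfdɔviw/.
The consonants /f/ cannot be parsed into a legal (C)V(C) syllable (at most one coda consonant is licensed; onsets are limited to one consonant).
Inserting the epenthetic vowel yields /f/ → /fo/.

ɔdfodɔviw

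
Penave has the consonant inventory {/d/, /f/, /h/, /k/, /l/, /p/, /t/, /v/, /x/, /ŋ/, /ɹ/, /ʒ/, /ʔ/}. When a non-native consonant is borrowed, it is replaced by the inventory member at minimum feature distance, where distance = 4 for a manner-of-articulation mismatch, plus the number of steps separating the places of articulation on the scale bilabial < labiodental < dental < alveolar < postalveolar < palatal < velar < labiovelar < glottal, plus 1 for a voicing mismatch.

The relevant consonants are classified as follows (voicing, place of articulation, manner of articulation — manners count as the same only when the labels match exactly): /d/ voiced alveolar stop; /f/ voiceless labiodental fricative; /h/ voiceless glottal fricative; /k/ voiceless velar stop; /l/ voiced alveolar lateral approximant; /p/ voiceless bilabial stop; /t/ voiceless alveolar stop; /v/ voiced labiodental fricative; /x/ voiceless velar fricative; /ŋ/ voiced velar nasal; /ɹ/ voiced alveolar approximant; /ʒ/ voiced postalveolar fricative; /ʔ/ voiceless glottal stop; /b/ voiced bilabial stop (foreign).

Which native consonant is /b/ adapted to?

/p/ is closest: same manner (stop), place distance 0 (bilabial→bilabial), voicing differs (+1); total 1. Next closest is /d/ at distance 3.

p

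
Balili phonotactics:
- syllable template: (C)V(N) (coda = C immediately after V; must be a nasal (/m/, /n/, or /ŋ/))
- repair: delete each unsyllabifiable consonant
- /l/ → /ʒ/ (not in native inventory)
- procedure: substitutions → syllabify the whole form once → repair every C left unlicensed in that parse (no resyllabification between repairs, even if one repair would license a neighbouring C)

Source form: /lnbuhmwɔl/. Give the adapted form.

Substitution: /l/ → /ʒ/, giving /ʒnbuhmwɔʒ/.
Syllabifying with onset maximization leaves /ʒ/, /n/, /h/, /m/, /ʒ/ stranded (only a nasal (/m/, /n/, or /ŋ/) is licensed in coda position; onsets are limited to one consonant).
Deletion applies to /ʒ/, /n/, /h/, /m/, /ʒ/.

buwɔ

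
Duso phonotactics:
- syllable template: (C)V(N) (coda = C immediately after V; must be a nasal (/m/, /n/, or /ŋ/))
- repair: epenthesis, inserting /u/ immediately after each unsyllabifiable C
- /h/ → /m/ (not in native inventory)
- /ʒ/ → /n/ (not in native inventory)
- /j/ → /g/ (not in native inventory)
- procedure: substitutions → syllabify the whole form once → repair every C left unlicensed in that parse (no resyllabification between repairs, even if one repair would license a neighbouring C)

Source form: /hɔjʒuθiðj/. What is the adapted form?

mɔgunuθiðugu

Substitution: /h/ → /m/, /j/ → /g/, /ʒ/ → /n/, giving /mɔgnuθiðg/.
Under (C)V(N), the unsyllabifiable consonants are /g/, /ð/, /g/ (only a nasal (/m/, /n/, or /ŋ/) is licensed in coda position; onsets are limited to one consonant).
Epenthesis after each stranded consonant: /g/ → /gu/, /ð/ → /ðu/, /g/ → /gu/.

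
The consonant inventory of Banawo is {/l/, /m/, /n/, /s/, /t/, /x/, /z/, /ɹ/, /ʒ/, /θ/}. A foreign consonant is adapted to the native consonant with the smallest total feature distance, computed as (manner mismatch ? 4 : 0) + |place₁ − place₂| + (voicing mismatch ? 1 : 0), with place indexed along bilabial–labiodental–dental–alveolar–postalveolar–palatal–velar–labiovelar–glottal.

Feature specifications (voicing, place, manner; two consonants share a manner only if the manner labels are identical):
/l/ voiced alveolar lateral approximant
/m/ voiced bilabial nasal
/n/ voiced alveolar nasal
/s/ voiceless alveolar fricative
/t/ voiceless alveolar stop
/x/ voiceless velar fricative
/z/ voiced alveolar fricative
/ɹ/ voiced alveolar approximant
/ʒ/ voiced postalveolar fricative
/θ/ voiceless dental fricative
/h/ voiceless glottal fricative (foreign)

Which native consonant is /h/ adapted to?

x

/x/ is closest: same manner (fricative), place distance 2 (glottal→velar), same voicing; total 2. Next closest is /s/ at distance 5.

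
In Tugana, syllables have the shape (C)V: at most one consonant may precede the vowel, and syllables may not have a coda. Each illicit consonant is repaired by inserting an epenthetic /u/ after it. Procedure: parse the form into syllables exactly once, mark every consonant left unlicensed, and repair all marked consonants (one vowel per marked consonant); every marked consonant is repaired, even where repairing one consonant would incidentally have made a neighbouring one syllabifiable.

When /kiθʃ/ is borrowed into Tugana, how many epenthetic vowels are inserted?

2

The unsyllabifiable consonants are /θ/, /ʃ/; each receives one epenthetic vowel.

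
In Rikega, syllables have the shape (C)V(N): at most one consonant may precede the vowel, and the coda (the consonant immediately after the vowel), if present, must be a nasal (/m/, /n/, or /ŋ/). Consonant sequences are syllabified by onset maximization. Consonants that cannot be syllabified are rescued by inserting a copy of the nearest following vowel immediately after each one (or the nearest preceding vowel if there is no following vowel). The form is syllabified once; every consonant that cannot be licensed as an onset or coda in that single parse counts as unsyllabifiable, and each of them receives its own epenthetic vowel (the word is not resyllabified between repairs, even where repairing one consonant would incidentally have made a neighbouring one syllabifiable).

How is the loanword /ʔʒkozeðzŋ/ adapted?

ʔoʒokozeðezeŋe

Syllabifying with onset maximization leaves /ʔ/, /ʒ/, /ð/, /z/, /ŋ/ stranded (only a nasal (/m/, /n/, or /ŋ/) is licensed in coda position; onsets are limited to one consonant).
Each unlicensed consonant becomes the onset of a new syllable: /ʔ/ → /ʔo/, /ʒ/ → /ʒo/, /ð/ → /ðe/, /z/ → /ze/, /ŋ/ → /ŋe/.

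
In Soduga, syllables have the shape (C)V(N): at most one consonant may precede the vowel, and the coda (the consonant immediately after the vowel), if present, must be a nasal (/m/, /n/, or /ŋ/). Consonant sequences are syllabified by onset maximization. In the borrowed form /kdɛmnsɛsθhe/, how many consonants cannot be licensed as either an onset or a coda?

The consonants /k/, /n/, /s/, /θ/ cannot be parsed into a legal (C)V(N) syllable (only a nasal (/m/, /n/, or /ŋ/) is licensed in coda position; onsets are limited to one consonant).

4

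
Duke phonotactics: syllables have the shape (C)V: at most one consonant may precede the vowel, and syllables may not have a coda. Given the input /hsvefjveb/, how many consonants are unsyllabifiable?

5

Under (C)V, the unsyllabifiable consonants are /h/, /s/, /f/, /j/, /b/ (no codas are permitted; onsets are limited to one consonant).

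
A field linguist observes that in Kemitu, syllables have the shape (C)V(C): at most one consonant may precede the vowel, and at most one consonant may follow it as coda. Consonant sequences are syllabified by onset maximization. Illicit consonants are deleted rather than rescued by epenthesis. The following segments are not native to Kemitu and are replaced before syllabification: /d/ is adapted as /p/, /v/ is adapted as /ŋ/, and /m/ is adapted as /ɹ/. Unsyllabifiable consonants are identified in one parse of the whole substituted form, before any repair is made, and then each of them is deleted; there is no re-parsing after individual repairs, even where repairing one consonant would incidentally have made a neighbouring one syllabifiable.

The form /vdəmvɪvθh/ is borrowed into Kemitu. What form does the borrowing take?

pəɹŋɪŋ

Substitution: /v/ → /ŋ/, /d/ → /p/, /m/ → /ɹ/, giving /ŋpəɹŋɪŋθh/.
Under (C)V(C), the unsyllabifiable consonants are /ŋ/, /θ/, /h/ (at most one coda consonant is licensed; onsets are limited to one consonant).
Each unlicensed consonant is deleted: /ŋ/, /θ/, /h/.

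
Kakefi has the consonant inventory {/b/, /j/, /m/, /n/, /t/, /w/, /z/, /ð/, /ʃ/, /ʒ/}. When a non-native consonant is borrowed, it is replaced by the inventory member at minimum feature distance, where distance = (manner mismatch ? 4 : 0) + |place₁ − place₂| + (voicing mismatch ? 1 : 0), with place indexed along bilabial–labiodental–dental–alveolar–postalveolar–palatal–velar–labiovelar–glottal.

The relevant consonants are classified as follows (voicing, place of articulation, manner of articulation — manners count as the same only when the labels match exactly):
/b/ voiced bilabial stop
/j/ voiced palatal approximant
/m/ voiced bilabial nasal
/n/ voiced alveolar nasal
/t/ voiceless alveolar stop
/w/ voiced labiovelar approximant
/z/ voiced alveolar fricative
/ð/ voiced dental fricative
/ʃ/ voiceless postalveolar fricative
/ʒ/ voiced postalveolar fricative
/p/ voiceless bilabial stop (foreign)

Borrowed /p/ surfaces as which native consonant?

b

/b/ is closest: same manner (stop), place distance 0 (bilabial→bilabial), voicing differs (+1); total 1. Next closest is /t/ at distance 3.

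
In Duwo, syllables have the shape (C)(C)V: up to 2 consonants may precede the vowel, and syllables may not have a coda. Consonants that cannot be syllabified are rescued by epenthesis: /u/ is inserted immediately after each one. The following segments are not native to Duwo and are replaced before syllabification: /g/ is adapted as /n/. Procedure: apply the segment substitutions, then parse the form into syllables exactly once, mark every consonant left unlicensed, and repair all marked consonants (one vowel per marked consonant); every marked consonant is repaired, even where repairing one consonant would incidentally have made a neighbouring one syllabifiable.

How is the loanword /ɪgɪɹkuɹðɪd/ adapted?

ɪnɪɹkuɹðɪdu

Substitution: /g/ → /n/, giving /ɪnɪɹkuɹðɪd/.
Under (C)(C)V, the unsyllabifiable consonants are /d/ (no codas are permitted; onsets may contain at most 2 consonants).
Inserting the epenthetic vowel yields /d/ → /du/.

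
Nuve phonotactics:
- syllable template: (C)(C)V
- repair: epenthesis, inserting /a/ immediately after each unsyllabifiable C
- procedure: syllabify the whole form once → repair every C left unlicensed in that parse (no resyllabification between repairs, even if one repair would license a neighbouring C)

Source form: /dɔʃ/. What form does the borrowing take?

dɔʃa

Under (C)(C)V, the unsyllabifiable consonants are /ʃ/ (no codas are permitted; onsets may contain at most 2 consonants).
Inserting the epenthetic vowel yields /ʃ/ → /ʃa/.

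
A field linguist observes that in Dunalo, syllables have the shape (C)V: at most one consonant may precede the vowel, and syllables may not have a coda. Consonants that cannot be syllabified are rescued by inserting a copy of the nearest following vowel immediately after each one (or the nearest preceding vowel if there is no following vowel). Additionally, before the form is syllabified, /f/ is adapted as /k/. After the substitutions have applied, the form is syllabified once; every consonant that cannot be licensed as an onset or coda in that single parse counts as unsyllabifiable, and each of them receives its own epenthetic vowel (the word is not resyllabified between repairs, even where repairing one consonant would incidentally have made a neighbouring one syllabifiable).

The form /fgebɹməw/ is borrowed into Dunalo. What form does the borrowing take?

Substitution: /f/ → /k/, giving /kgebɹməw/.
The consonants /k/, /b/, /ɹ/, /w/ cannot be parsed into a legal (C)V syllable (no codas are permitted; onsets are limited to one consonant).
Inserting the epenthetic vowel yields /k/ → /ke/, /b/ → /bə/, /ɹ/ → /ɹə/, /w/ → /wə/.

kegebəɹəməwə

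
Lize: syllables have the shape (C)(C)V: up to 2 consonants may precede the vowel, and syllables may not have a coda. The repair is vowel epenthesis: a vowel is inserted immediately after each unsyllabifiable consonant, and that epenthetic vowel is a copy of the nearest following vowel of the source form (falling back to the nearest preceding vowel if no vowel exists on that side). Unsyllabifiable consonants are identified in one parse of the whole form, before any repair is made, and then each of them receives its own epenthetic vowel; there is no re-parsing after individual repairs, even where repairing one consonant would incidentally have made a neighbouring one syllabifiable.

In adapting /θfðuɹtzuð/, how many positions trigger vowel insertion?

The unsyllabifiable consonants are /θ/, /ɹ/, /ð/; each receives one epenthetic vowel.

3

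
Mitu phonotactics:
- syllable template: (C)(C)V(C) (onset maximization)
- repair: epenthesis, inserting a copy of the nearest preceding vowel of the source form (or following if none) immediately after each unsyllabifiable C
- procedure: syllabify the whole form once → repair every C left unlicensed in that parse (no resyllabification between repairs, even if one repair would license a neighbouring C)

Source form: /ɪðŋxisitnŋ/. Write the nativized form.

ɪðŋxisitniŋi

Syllabifying with onset maximization leaves /n/, /ŋ/ stranded (at most one coda consonant is licensed; onsets may contain at most 2 consonants).
Each unlicensed consonant becomes the onset of a new syllable: /n/ → /ni/, /ŋ/ → /ŋi/.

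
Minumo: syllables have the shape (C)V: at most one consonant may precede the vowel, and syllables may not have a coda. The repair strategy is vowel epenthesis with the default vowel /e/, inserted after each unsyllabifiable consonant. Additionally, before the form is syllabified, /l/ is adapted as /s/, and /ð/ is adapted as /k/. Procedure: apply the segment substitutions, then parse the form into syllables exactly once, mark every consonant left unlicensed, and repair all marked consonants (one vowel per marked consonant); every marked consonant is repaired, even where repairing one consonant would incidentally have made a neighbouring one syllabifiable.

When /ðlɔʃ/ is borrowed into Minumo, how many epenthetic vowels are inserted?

After substitution the input is /ksɔʃ/.
The unsyllabifiable consonants are /k/, /ʃ/; each receives one epenthetic vowel.

2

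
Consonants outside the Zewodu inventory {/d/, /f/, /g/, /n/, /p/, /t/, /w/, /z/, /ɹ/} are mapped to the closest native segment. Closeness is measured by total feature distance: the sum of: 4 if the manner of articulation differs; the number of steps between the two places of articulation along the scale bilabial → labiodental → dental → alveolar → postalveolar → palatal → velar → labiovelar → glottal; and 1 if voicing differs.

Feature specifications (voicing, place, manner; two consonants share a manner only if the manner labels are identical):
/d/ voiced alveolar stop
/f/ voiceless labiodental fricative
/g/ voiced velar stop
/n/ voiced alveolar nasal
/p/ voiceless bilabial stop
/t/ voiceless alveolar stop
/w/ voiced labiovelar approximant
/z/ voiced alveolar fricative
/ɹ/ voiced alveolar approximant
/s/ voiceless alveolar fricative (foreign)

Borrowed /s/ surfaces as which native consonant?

z

/z/ is closest: same manner (fricative), place distance 0 (alveolar→alveolar), voicing differs (+1); total 1. Next closest is /f/ at distance 2.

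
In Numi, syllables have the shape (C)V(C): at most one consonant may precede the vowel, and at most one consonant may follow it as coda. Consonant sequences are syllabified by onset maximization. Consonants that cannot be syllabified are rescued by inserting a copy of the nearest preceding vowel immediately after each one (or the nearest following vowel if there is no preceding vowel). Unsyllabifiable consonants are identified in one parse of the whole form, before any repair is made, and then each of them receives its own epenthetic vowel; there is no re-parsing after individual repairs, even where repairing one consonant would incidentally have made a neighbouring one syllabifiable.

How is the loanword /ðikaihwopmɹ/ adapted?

ðikaihwopmoɹo

Under (C)V(C), the unsyllabifiable consonants are /m/, /ɹ/ (at most one coda consonant is licensed; onsets are limited to one consonant).
Inserting the epenthetic vowel yields /m/ → /mo/, /ɹ/ → /ɹo/.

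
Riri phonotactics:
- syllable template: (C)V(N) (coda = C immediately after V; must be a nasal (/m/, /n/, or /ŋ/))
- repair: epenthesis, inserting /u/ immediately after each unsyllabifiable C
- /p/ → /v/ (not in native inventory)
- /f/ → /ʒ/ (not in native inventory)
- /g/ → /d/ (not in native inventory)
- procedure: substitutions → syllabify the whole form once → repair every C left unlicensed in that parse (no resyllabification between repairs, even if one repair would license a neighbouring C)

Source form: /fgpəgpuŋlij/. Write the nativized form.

ʒuduvəduvuŋliju

Substitution: /f/ → /ʒ/, /g/ → /d/, /p/ → /v/, giving /ʒdvədvuŋlij/.
Syllabifying with onset maximization leaves /ʒ/, /d/, /d/, /j/ stranded (only a nasal (/m/, /n/, or /ŋ/) is licensed in coda position; onsets are limited to one consonant).
Epenthesis after each stranded consonant: /ʒ/ → /ʒu/, /d/ → /du/, /d/ → /du/, /j/ → /ju/.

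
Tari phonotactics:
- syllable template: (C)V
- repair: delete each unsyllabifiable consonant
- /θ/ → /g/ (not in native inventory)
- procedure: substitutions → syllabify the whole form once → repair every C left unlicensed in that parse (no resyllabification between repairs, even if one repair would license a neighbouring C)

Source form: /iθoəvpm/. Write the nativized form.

igoə

Substitution: /θ/ → /g/, giving /igoəvpm/.
The consonants /v/, /p/, /m/ cannot be parsed into a legal (C)V syllable (no codas are permitted; onsets are limited to one consonant).
Each unlicensed consonant is deleted: /v/, /p/, /m/.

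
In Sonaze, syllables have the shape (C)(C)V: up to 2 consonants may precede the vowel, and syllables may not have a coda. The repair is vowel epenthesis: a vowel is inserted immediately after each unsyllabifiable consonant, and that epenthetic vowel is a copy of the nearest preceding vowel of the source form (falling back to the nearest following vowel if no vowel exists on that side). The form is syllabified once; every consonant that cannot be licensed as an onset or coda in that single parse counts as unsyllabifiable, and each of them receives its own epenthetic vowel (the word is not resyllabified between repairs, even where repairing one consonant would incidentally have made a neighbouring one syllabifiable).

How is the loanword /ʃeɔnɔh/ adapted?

The consonants /h/ cannot be parsed into a legal (C)(C)V syllable (no codas are permitted; onsets may contain at most 2 consonants).
Inserting the epenthetic vowel yields /h/ → /hɔ/.

ʃeɔnɔhɔ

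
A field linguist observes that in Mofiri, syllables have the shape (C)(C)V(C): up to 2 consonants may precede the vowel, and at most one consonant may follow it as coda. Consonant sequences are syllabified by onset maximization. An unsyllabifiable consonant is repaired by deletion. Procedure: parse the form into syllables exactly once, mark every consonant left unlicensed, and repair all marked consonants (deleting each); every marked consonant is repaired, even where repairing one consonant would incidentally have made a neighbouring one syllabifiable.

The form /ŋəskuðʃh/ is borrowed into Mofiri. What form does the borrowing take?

ŋəskuð

Syllabifying with onset maximization leaves /ʃ/, /h/ stranded (at most one coda consonant is licensed; onsets may contain at most 2 consonants).
Each unlicensed consonant is deleted: /ʃ/, /h/.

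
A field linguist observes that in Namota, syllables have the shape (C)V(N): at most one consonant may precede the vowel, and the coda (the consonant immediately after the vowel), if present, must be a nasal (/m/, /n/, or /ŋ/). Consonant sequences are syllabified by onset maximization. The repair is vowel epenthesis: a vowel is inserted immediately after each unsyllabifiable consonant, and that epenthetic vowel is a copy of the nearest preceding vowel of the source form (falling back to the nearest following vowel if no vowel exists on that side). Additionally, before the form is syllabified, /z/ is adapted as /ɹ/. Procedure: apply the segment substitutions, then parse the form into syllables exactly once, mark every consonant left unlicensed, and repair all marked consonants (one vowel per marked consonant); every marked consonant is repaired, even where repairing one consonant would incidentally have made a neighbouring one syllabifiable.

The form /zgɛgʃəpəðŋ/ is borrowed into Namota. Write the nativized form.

Substitution: /z/ → /ɹ/, giving /ɹgɛgʃəpəðŋ/.
Under (C)V(N), the unsyllabifiable consonants are /ɹ/, /g/, /ð/, /ŋ/ (only a nasal (/m/, /n/, or /ŋ/) is licensed in coda position; onsets are limited to one consonant).
Epenthesis after each stranded consonant: /ɹ/ → /ɹɛ/, /g/ → /gɛ/, /ð/ → /ðə/, /ŋ/ → /ŋə/.

ɹɛgɛgɛʃəpəðəŋə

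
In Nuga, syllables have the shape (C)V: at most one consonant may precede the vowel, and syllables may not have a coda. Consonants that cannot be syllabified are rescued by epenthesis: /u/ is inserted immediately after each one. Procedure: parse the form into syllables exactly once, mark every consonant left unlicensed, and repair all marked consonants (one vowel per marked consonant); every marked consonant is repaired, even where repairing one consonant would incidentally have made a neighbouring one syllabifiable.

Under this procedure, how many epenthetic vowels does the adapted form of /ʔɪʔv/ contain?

The unsyllabifiable consonants are /ʔ/, /v/; each receives one epenthetic vowel.

2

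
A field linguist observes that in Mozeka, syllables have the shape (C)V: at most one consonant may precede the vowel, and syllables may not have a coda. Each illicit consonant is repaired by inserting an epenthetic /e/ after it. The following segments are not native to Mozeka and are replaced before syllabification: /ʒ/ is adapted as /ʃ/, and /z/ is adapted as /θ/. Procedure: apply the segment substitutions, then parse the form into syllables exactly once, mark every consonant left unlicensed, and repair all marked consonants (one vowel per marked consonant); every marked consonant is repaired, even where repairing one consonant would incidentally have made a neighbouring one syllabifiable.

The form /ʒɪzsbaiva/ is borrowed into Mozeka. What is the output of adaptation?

ʃɪθesebaiva

Substitution: /ʒ/ → /ʃ/, /z/ → /θ/, giving /ʃɪθsbaiva/.
Under (C)V, the unsyllabifiable consonants are /θ/, /s/ (no codas are permitted; onsets are limited to one consonant).
Each unlicensed consonant becomes the onset of a new syllable: /θ/ → /θe/, /s/ → /se/.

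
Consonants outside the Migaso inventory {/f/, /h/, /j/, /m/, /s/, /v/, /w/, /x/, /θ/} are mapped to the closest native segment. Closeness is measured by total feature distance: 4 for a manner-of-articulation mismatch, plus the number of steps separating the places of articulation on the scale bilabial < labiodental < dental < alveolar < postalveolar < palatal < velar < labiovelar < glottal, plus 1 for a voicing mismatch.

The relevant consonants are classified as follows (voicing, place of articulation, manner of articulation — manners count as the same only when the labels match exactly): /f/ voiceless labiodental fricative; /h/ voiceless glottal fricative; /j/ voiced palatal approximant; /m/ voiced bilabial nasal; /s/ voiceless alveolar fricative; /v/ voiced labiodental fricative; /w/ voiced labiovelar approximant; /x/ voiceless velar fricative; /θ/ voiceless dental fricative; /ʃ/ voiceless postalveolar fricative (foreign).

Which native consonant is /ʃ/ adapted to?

s

/s/ is closest: same manner (fricative), place distance 1 (postalveolar→alveolar), same voicing; total 1. Next closest is /x/ at distance 2.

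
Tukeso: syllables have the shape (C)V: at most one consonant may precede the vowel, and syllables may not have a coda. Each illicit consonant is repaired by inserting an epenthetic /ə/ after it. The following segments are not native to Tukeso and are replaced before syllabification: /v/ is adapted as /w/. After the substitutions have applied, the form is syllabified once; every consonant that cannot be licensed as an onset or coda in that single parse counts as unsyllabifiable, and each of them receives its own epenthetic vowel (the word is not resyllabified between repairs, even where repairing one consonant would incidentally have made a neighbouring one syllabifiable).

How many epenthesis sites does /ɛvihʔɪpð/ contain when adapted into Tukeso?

3

After substitution the input is /ɛwihʔɪpð/.
The unsyllabifiable consonants are /h/, /p/, /ð/; each receives one epenthetic vowel.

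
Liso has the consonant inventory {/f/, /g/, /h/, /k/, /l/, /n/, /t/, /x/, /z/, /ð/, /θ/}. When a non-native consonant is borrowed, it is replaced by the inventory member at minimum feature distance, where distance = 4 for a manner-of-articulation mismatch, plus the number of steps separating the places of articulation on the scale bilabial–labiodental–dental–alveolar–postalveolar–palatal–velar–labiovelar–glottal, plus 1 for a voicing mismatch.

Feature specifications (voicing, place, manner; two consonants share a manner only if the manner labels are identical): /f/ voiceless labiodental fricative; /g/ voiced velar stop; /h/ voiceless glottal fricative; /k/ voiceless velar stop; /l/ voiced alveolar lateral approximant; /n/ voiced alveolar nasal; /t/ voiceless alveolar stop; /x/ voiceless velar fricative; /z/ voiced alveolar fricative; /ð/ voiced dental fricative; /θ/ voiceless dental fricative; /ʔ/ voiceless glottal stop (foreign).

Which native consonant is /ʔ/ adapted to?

/k/ is closest: same manner (stop), place distance 2 (glottal→velar), same voicing; total 2. Next closest is /g/ at distance 3.

k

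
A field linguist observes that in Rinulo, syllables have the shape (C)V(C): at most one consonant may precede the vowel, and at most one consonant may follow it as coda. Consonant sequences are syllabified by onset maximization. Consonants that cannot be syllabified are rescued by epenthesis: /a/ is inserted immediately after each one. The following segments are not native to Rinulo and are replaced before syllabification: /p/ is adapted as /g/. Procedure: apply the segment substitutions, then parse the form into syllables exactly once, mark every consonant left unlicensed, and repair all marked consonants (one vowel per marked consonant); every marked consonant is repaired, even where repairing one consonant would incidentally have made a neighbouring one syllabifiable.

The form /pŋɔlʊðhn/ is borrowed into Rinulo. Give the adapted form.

Substitution: /p/ → /g/, giving /gŋɔlʊðhn/.
The consonants /g/, /h/, /n/ cannot be parsed into a legal (C)V(C) syllable (at most one coda consonant is licensed; onsets are limited to one consonant).
Epenthesis after each stranded consonant: /g/ → /ga/, /h/ → /ha/, /n/ → /na/.

gaŋɔlʊðhana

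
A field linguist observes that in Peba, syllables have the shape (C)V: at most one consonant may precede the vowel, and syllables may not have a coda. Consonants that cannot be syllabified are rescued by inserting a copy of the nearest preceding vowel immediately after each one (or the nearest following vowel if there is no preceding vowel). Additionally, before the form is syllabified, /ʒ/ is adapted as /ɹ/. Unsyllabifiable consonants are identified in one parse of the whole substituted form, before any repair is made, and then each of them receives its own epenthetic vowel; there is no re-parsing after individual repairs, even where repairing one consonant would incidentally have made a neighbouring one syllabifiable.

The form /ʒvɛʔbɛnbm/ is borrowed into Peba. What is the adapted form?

Substitution: /ʒ/ → /ɹ/, giving /ɹvɛʔbɛnbm/.
Under (C)V, the unsyllabifiable consonants are /ɹ/, /ʔ/, /n/, /b/, /m/ (no codas are permitted; onsets are limited to one consonant).
Inserting the epenthetic vowel yields /ɹ/ → /ɹɛ/, /ʔ/ → /ʔɛ/, /n/ → /nɛ/, /b/ → /bɛ/, /m/ → /mɛ/.

ɹɛvɛʔɛbɛnɛbɛmɛ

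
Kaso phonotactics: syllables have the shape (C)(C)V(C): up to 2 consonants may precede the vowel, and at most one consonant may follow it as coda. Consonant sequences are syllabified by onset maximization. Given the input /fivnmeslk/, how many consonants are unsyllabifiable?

Syllabifying with onset maximization leaves /l/, /k/ stranded (at most one coda consonant is licensed; onsets may contain at most 2 consonants).

2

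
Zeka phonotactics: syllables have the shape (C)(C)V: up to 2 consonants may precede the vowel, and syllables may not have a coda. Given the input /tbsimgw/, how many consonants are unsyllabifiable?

4

Syllabifying with onset maximization leaves /t/, /m/, /g/, /w/ stranded (no codas are permitted; onsets may contain at most 2 consonants).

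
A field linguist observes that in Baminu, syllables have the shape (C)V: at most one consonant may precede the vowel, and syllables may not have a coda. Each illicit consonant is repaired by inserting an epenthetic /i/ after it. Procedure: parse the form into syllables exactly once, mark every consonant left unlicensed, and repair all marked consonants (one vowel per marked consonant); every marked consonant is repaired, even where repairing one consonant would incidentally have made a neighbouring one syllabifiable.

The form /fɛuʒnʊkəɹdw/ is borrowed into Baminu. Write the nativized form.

fɛuʒinʊkəɹidiwi

Under (C)V, the unsyllabifiable consonants are /ʒ/, /ɹ/, /d/, /w/ (no codas are permitted; onsets are limited to one consonant).
Epenthesis after each stranded consonant: /ʒ/ → /ʒi/, /ɹ/ → /ɹi/, /d/ → /di/, /w/ → /wi/.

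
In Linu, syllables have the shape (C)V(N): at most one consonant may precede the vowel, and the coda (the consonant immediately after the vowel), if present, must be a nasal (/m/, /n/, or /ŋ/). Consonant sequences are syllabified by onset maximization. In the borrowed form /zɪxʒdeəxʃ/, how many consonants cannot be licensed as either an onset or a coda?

4

Under (C)V(N), the unsyllabifiable consonants are /x/, /ʒ/, /x/, /ʃ/ (only a nasal (/m/, /n/, or /ŋ/) is licensed in coda position; onsets are limited to one consonant).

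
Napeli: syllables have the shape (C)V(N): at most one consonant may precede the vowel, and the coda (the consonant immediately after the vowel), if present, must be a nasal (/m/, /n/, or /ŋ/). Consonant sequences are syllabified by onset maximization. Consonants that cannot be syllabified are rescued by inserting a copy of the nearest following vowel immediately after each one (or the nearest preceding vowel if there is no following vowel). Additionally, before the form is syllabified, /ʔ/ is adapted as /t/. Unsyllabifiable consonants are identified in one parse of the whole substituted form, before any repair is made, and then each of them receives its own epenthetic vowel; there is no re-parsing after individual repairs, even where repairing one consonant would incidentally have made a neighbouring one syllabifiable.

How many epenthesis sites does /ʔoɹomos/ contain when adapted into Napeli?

1

After substitution the input is /toɹomos/.
The unsyllabifiable consonants are /s/; each receives one epenthetic vowel.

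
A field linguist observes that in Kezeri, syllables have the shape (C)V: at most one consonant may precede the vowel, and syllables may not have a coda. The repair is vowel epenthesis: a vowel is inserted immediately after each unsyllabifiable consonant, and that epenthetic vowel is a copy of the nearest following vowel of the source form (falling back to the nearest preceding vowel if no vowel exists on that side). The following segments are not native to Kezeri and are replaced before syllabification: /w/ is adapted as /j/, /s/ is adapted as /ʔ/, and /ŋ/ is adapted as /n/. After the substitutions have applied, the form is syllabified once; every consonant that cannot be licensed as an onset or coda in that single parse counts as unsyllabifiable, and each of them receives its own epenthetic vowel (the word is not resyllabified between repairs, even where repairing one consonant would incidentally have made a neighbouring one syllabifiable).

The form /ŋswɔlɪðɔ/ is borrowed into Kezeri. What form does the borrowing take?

nɔʔɔjɔlɪðɔ

Substitution: /ŋ/ → /n/, /s/ → /ʔ/, /w/ → /j/, giving /nʔjɔlɪðɔ/.
Syllabifying with onset maximization leaves /n/, /ʔ/ stranded (no codas are permitted; onsets are limited to one consonant).
Inserting the epenthetic vowel yields /n/ → /nɔ/, /ʔ/ → /ʔɔ/.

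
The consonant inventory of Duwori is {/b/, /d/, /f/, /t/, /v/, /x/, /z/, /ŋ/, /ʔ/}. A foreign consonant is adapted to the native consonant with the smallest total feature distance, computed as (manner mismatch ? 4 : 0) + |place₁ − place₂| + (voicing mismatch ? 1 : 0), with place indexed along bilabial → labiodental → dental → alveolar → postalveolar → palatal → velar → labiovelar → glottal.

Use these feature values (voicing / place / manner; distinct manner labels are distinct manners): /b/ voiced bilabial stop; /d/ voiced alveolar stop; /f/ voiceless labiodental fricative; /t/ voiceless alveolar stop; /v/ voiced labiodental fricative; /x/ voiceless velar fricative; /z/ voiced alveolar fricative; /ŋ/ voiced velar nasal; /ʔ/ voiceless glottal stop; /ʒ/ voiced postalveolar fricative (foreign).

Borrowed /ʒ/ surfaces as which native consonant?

z

/z/ is closest: same manner (fricative), place distance 1 (postalveolar→alveolar), same voicing; total 1. Next closest is /v/ at distance 3.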